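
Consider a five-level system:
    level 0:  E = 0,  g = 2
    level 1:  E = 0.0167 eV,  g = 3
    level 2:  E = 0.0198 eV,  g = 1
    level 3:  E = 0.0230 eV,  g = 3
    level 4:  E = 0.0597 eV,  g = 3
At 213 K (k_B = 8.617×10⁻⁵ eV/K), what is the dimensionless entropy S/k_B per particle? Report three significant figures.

2.15

k_BT = 8.617×10⁻⁵ × 213 K = 0.018354 eV.
Eᵢ/kT = 0, 0.90988, 1.0788, 1.2531, 3.2527.
Z = Σ gᵢe^(−Eᵢ/kT) = 2·e^(−0) + 3·e^(−0.90988) + 1·e^(−1.0788) + 3·e^(−1.2531) + 3·e^(−3.2527) = 2.0000 + 1.2077 + 0.34000 + 0.85685 + 0.11601 = 4.5206.
⟨E⟩ = Σ EᵢPᵢ = 0.011842 eV.
S/k_B = ln Z + ⟨E⟩/kT = ln(4.5206) + 0.011842/0.018354 = 1.5086 + 0.64520 = 2.15.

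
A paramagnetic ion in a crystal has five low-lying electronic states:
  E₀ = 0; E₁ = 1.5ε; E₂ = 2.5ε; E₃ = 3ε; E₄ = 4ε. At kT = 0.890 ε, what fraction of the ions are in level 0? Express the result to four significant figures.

0.7745

Eᵢ/kT = 0, 1.68539, 2.80899, 3.37079, 4.49438.
Z = Σ e^(−Eᵢ/kT) = e^(−0) + e^(−1.68539) + e^(−2.80899) + e^(−3.37079) + e^(−4.49438) = 1.00000 + 0.185372 + 0.0602658 + 0.0343625 + 0.0111716 = 1.29117.
P₀ = e^(−E₀/kT) / Z = 1.00000/1.29117 = 0.7745.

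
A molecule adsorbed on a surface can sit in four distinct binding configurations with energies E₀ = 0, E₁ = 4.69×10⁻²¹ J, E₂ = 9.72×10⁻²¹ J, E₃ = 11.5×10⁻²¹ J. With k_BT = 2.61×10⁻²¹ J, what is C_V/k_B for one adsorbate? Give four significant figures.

0.7859

Eᵢ/kT = 0, 1.79693, 3.72414, 4.40613.
Z = Σ e^(−Eᵢ/kT) = e^(−0) + e^(−1.79693) + e^(−3.72414) + e^(−4.40613) = 1.00000 + 0.165807 + 0.0241338 + 0.0122023 = 1.20214.
⟨E⟩ = 0.958742, ⟨E²⟩ = 6.27297.
C_V/k_B = (⟨E²⟩ − ⟨E⟩²)/(kT)² = (6.27297 − 0.919186)/6.81210 = 0.7859.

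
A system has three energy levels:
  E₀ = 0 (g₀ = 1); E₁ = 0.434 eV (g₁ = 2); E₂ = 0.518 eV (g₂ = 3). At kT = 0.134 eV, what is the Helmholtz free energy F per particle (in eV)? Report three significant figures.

-0.0177 eV

Eᵢ/kT = 0, 3.2388, 3.8657.
Z = Σ gᵢe^(−Eᵢ/kT) = 1·e^(−0) + 2·e^(−3.2388) + 3·e^(−3.8657) = 1.0000 + 0.078422 + 0.062845 = 1.1413.
F = −kT ln Z = −0.134 × ln(1.1413) = −0.134 × 0.13217 = -0.0177 eV.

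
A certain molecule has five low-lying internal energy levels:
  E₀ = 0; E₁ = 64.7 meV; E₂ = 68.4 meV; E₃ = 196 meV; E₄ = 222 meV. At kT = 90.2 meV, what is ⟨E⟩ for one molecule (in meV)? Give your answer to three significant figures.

Eᵢ/kT = 0, 0.71729, 0.75831, 2.1729, 2.4612.
Z = Σ e^(−Eᵢ/kT) = e^(−0) + e^(−0.71729) + e^(−0.75831) + e^(−2.1729) + e^(−2.4612) = 1.0000 + 0.48807 + 0.46846 + 0.11385 + 0.085332 = 2.1557.
⟨E⟩ = Σ Eᵢ e^(−Eᵢ/kT) / Z = (0·1.0000 + 64.7·0.48807 + 68.4·0.46846 + 196·0.11385 + 222·0.085332) / 2.1557 = 48.7 meV.

48.7 meV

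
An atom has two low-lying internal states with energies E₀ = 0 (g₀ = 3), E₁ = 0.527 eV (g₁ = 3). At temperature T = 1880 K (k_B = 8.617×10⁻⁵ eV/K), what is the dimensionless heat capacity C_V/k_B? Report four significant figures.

0.3792

k_BT = 8.617×10⁻⁵ × 1880 K = 0.162000 eV.
Eᵢ/kT = 0, 3.25309.
Z = Σ gᵢe^(−Eᵢ/kT) = 3·e^(−0) + 3·e^(−3.25309) = 3.00000 + 0.115964 = 3.11596.
⟨E⟩ = 0.0196129 eV, ⟨E²⟩ = 0.0103360 eV².
C_V/k_B = (⟨E²⟩ − ⟨E⟩²)/(kT)² = (0.0103360 − 0.000384666)/0.0262440 = 0.3792.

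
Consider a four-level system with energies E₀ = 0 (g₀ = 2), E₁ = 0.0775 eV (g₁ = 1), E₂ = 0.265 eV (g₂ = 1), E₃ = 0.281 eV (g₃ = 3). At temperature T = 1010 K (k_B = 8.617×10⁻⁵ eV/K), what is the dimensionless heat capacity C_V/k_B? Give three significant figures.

0.658

k_BT = 8.617×10⁻⁵ × 1010 K = 0.087032 eV.
Eᵢ/kT = 0, 0.89048, 3.0449, 3.2287.
Z = Σ gᵢe^(−Eᵢ/kT) = 2·e^(−0) + 1·e^(−0.89048) + 1·e^(−3.0449) + 3·e^(−3.2287) = 2.0000 + 0.41046 + 0.047601 + 0.11883 = 2.5769.
⟨E⟩ = 0.030198 eV, ⟨E²⟩ = 0.0058951 eV².
C_V/k_B = (⟨E²⟩ − ⟨E⟩²)/(kT)² = (0.0058951 − 0.00091192)/0.0075746 = 0.658.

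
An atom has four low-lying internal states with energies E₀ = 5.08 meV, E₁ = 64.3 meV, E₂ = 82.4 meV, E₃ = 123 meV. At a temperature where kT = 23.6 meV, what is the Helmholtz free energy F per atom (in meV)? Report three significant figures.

Eᵢ/kT = 0.21525, 2.7246, 3.4915, 5.2119.
Z = Σ e^(−Eᵢ/kT) = e^(−0.21525) + e^(−2.7246) + e^(−3.4915) + e^(−5.2119) = 0.80634 + 0.065572 + 0.030455 + 0.0054513 = 0.90782.
F = −kT ln Z = −23.6 × ln(0.90782) = −23.6 × -0.096709 = 2.28 meV.

2.28 meV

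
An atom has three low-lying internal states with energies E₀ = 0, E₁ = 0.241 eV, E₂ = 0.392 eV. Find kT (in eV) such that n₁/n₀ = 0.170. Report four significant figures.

0.1360 eV

n₁/n₀ = exp[−(E₁−E₀)/kT] = 0.170.
⇒ (E₁−E₀)/kT = ln(1/0.170) = ln(5.88235) = 1.77196.
kT = 0.241 eV / 1.77196 = 0.1360 eV.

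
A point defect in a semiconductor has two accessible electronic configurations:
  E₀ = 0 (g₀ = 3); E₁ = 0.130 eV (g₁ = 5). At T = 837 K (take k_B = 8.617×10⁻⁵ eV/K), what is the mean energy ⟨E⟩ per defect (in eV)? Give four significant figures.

k_BT = 8.617×10⁻⁵ × 837 K = 0.0721243 eV.
Eᵢ/kT = 0, 1.80244.
Z = Σ gᵢe^(−Eᵢ/kT) = 3·e^(−0) + 5·e^(−1.80244) = 3.00000 + 0.824480 = 3.82448.
⟨E⟩ = Σ Eᵢ gᵢe^(−Eᵢ/kT) / Z = (0·3.00000 + 0.130·0.824480) / 3.82448 = 0.02803 eV.

0.02803 eV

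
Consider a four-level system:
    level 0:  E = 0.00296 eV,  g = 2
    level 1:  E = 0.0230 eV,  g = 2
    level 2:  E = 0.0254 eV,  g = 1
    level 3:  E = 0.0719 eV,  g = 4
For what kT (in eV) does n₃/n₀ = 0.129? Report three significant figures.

0.0252 eV

n₃/n₀ = (g₃/g₀) exp[−(E₃−E₀)/kT] = 0.129.
⇒ (E₃−E₀)/kT = ln((4/2)/0.129) = ln(15.504) = 2.7411.
kT = 0.06894 eV / 2.7411 = 0.0252 eV.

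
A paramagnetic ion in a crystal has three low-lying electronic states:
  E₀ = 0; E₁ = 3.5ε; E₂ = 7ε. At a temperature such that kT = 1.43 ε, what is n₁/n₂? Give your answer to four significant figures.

n₁/n₂ = exp[−(E₁−E₂)/kT] = exp(−(-3.5ε)/(1.43ε)) = exp(2.44755) = 11.56.

11.56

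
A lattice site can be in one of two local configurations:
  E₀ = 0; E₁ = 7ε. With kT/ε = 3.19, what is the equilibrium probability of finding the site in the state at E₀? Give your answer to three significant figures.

0.900

Eᵢ/kT = 0, 2.1944.
Z = Σ e^(−Eᵢ/kT) = e^(−0) + e^(−2.1944) = 1.0000 + 0.11143 = 1.1114.
P₀ = e^(−E₀/kT) / Z = 1.0000/1.1114 = 0.900.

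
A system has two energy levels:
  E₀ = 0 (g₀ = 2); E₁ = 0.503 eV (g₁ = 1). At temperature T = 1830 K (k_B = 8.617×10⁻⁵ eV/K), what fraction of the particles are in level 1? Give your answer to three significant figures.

k_BT = 8.617×10⁻⁵ × 1830 K = 0.15769 eV.
Eᵢ/kT = 0, 3.1898.
Z = Σ gᵢe^(−Eᵢ/kT) = 2·e^(−0) + 1·e^(−3.1898) = 2.0000 + 0.041180 = 2.0412.
P₁ = g₁ e^(−E₁/kT) / Z = 0.041180/2.0412 = 0.0202.

0.0202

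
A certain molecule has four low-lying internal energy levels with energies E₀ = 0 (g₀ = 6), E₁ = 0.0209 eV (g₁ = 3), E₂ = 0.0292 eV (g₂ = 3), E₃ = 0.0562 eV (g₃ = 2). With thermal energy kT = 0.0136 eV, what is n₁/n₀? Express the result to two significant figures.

0.11

n₁/n₀ = (g₁/g₀) exp[−(E₁−E₀)/kT] = (3/6) × exp(−(0.0209 eV)/(0.0136 eV)) = (3/6) × exp(-1.537) = 0.11.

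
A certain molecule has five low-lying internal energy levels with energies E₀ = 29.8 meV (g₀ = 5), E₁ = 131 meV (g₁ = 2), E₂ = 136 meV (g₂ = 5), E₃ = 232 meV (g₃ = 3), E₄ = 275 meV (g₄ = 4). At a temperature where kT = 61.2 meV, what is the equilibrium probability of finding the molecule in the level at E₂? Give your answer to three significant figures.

Eᵢ/kT = 0.48693, 2.1405, 2.2222, 3.7908, 4.4935.
Z = Σ gᵢe^(−Eᵢ/kT) = 5·e^(−0.48693) + 2·e^(−2.1405) + 5·e^(−2.2222) + 3·e^(−3.7908) + 4·e^(−4.4935) = 3.0726 + 0.23519 + 0.54185 + 0.067733 + 0.044726 = 3.9621.
P₂ = g₂ e^(−E₂/kT) / Z = 0.54185/3.9621 = 0.137.

0.137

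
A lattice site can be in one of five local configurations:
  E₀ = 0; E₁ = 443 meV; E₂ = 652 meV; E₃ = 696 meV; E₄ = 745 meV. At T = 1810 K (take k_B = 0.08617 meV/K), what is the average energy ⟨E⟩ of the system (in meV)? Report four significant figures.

k_BT = 0.08617 × 1810 K = 155.968 meV.
Eᵢ/kT = 0, 2.84033, 4.18034, 4.46245, 4.77662.
Z = Σ e^(−Eᵢ/kT) = e^(−0) + e^(−2.84033) + e^(−4.18034) + e^(−4.46245) + e^(−4.77662) = 1.00000 + 0.0584064 + 0.0152933 + 0.0115341 + 0.00842443 = 1.09366.
⟨E⟩ = Σ Eᵢ e^(−Eᵢ/kT) / Z = (0·1.00000 + 443·0.0584064 + 652·0.0152933 + 696·0.0115341 + 745·0.00842443) / 1.09366 = 45.85 meV.

45.85 meV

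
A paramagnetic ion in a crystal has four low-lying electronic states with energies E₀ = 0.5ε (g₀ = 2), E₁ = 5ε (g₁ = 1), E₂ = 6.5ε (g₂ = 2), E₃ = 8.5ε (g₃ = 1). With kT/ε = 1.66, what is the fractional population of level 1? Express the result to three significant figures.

Eᵢ/kT = 0.30120, 3.0120, 3.9157, 5.1205.
Z = Σ gᵢe^(−Eᵢ/kT) = 2·e^(−0.30120) + 1·e^(−3.0120) + 2·e^(−3.9157) + 1·e^(−5.1205) = 1.4799 + 0.049193 + 0.039853 + 0.0059730 = 1.5749.
P₁ = g₁ e^(−E₁/kT) / Z = 0.049193/1.5749 = 0.0312.

0.0312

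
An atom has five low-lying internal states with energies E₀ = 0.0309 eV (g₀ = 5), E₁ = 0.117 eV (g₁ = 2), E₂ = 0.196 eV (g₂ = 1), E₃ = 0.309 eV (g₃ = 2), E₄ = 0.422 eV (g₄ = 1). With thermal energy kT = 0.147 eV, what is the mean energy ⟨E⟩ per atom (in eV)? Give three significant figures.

0.0692 eV

Eᵢ/kT = 0.21020, 0.79592, 1.3333, 2.1020, 2.8707.
Z = Σ gᵢe^(−Eᵢ/kT) = 5·e^(−0.21020) + 2·e^(−0.79592) + 1·e^(−1.3333) + 2·e^(−2.1020) + 1·e^(−2.8707) = 4.0521 + 0.90233 + 0.26361 + 0.24442 + 0.056659 = 5.5191.
⟨E⟩ = Σ Eᵢ gᵢe^(−Eᵢ/kT) / Z = (0.0309·4.0521 + 0.117·0.90233 + 0.196·0.26361 + 0.309·0.24442 + 0.422·0.056659) / 5.5191 = 0.0692 eV.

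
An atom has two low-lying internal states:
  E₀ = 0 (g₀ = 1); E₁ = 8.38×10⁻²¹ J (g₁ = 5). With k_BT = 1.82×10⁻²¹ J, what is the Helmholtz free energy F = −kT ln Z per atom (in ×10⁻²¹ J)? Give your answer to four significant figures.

-0.08887 ×10⁻²¹ J

Eᵢ/kT = 0, 4.60440.
Z = Σ gᵢe^(−Eᵢ/kT) = 1·e^(−0) + 5·e^(−4.60440) = 1.00000 + 0.0500385 = 1.05004.
F = −kT ln Z = −1.82 × ln(1.05004) = −1.82 × 0.0488283 = -0.08887 ×10⁻²¹ J.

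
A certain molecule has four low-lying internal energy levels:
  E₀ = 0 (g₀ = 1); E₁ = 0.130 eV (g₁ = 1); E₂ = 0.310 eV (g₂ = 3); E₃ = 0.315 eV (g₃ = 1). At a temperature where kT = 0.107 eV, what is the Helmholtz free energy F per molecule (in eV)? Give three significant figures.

Eᵢ/kT = 0, 1.2150, 2.8972, 2.9439.
Z = Σ gᵢe^(−Eᵢ/kT) = 1·e^(−0) + 1·e^(−1.2150) + 3·e^(−2.8972) + 1·e^(−2.9439) = 1.0000 + 0.29671 + 0.16553 + 0.052660 = 1.5149.
F = −kT ln Z = −0.107 × ln(1.5149) = −0.107 × 0.41535 = -0.0444 eV.

-0.0444 eV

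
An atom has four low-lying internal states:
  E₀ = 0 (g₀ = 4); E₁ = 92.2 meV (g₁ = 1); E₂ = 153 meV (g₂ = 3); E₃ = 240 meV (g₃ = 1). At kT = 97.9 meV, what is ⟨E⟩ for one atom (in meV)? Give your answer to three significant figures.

Eᵢ/kT = 0, 0.94178, 1.5628, 2.4515.
Z = Σ gᵢe^(−Eᵢ/kT) = 4·e^(−0) + 1·e^(−0.94178) + 3·e^(−1.5628) + 1·e^(−2.4515) = 4.0000 + 0.38993 + 0.62865 + 0.086164 = 5.1047.
⟨E⟩ = Σ Eᵢ gᵢe^(−Eᵢ/kT) / Z = (0·4.0000 + 92.2·0.38993 + 153·0.62865 + 240·0.086164) / 5.1047 = 29.9 meV.

29.9 meV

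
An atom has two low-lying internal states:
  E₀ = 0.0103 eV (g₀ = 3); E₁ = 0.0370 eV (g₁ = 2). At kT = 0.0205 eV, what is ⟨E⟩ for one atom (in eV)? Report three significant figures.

0.0144 eV

Eᵢ/kT = 0.50244, 1.8049.
Z = Σ gᵢe^(−Eᵢ/kT) = 3·e^(−0.50244) + 2·e^(−1.8049) = 1.8152 + 0.32898 = 2.1442.
⟨E⟩ = Σ Eᵢ gᵢe^(−Eᵢ/kT) / Z = (0.0103·1.8152 + 0.0370·0.32898) / 2.1442 = 0.0144 eV.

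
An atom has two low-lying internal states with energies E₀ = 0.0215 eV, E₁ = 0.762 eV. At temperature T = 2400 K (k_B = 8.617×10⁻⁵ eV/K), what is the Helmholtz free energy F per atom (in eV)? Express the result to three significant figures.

k_BT = 8.617×10⁻⁵ × 2400 K = 0.20681 eV.
Eᵢ/kT = 0.10396, 3.6845.
Z = Σ e^(−Eᵢ/kT) = e^(−0.10396) + e^(−3.6845) = 0.90126 + 0.025110 = 0.92637.
F = −kT ln Z = −0.20681 × ln(0.92637) = −0.20681 × -0.076482 = 0.0158 eV.

0.0158 eV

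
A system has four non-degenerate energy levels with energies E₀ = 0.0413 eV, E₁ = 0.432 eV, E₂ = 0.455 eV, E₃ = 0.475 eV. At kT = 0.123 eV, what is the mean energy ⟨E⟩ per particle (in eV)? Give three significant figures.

0.0805 eV

Eᵢ/kT = 0.33577, 3.5122, 3.6992, 3.8618.
Z = Σ e^(−Eᵢ/kT) = e^(−0.33577) + e^(−3.5122) + e^(−3.6992) + e^(−3.8618) = 0.71479 + 0.029831 + 0.024743 + 0.021030 = 0.79039.
⟨E⟩ = Σ Eᵢ e^(−Eᵢ/kT) / Z = (0.0413·0.71479 + 0.432·0.029831 + 0.455·0.024743 + 0.475·0.021030) / 0.79039 = 0.0805 eV.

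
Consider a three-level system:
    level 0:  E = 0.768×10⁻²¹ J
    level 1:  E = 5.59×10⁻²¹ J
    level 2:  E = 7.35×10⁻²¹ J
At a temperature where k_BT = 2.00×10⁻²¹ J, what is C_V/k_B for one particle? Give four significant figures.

Eᵢ/kT = 0.384000, 2.79500, 3.67500.
Z = Σ e^(−Eᵢ/kT) = e^(−0.384000) + e^(−2.79500) + e^(−3.67500) = 0.681131 + 0.0611149 + 0.0253494 = 0.767595.
⟨E⟩ = 1.36929, ⟨E²⟩ = 4.79538.
C_V/k_B = (⟨E²⟩ − ⟨E⟩²)/(kT)² = (4.79538 − 1.87496)/4.00000 = 0.7301.

0.7301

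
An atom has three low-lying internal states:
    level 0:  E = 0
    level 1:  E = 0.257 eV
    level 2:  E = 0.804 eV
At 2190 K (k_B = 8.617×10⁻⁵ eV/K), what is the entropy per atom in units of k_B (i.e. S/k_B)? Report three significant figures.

0.561

k_BT = 8.617×10⁻⁵ × 2190 K = 0.18871 eV.
Eᵢ/kT = 0, 1.3619, 4.2605.
Z = Σ e^(−Eᵢ/kT) = e^(−0) + e^(−1.3619) + e^(−4.2605) = 1.0000 + 0.25617 + 0.014115 = 1.2703.
⟨E⟩ = Σ EᵢPᵢ = 0.060761 eV.
S/k_B = ln Z + ⟨E⟩/kT = ln(1.2703) + 0.060761/0.18871 = 0.23925 + 0.32198 = 0.561.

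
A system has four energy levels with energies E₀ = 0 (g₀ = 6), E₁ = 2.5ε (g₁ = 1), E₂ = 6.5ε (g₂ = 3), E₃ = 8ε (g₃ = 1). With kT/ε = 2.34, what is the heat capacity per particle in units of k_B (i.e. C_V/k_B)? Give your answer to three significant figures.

0.314

Eᵢ/kT = 0, 1.0684, 2.7778, 3.4188.
Z = Σ gᵢe^(−Eᵢ/kT) = 6·e^(−0) + 1·e^(−1.0684) + 3·e^(−2.7778) + 1·e^(−3.4188) = 6.0000 + 0.34356 + 0.18653 + 0.032752 = 6.5628.
⟨E⟩ = 0.35554 ε, ⟨E²⟩ = 1.8474 ε².
C_V/k_B = (⟨E²⟩ − ⟨E⟩²)/(kT)² = (1.8474 − 0.12641)/5.4756 = 0.314.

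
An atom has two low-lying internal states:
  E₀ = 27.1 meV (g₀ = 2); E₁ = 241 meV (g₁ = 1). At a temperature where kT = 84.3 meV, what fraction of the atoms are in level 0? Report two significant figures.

0.96

Eᵢ/kT = 0.3215, 2.859.
Z = Σ gᵢe^(−Eᵢ/kT) = 2·e^(−0.3215) + 1·e^(−2.859) = 1.450 + 0.05733 = 1.507.
P₀ = g₀ e^(−E₀/kT) / Z = 1.450/1.507 = 0.96.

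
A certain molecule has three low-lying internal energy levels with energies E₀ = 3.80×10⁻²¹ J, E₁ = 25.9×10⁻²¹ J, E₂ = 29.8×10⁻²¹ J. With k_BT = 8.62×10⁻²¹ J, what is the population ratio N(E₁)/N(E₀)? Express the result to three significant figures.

n₁/n₀ = exp[−(E₁−E₀)/kT] = exp(−(22.10 ×10⁻²¹ J)/(8.62 ×10⁻²¹ J)) = exp(-2.5638) = 0.0770.

0.0770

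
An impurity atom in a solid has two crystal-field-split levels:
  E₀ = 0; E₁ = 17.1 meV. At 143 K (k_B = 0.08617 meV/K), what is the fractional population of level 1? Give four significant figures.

0.1998

k_BT = 0.08617 × 143 K = 12.3223 meV.
Eᵢ/kT = 0, 1.38773.
Z = Σ e^(−Eᵢ/kT) = e^(−0) + e^(−1.38773) = 1.00000 + 0.249641 = 1.24964.
P₁ = e^(−E₁/kT) / Z = 0.249641/1.24964 = 0.1998.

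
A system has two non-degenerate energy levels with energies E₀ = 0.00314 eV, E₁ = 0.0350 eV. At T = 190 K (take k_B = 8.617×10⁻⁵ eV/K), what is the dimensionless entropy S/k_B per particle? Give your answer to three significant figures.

k_BT = 8.617×10⁻⁵ × 190 K = 0.016372 eV.
Eᵢ/kT = 0.19179, 2.1378.
Z = Σ e^(−Eᵢ/kT) = e^(−0.19179) + e^(−2.1378) = 0.82548 + 0.11791 = 0.94339.
⟨E⟩ = Σ EᵢPᵢ = 0.0071220 eV.
S/k_B = ln Z + ⟨E⟩/kT = ln(0.94339) + 0.0071220/0.016372 = -0.058276 + 0.43501 = 0.377.

0.377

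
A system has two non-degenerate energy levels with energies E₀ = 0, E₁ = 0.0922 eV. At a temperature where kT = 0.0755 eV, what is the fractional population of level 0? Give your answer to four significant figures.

0.7723

Eᵢ/kT = 0, 1.22119.
Z = Σ e^(−Eᵢ/kT) = e^(−0) + e^(−1.22119) = 1.00000 + 0.294879 = 1.29488.
P₀ = e^(−E₀/kT) / Z = 1.00000/1.29488 = 0.7723.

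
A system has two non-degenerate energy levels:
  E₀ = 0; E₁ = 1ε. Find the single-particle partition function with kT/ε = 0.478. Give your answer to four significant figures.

Z = 1.123

Eᵢ/kT = 0, 2.09205.
Z = Σ e^(−Eᵢ/kT) = e^(−0) + e^(−2.09205) = 1.00000 + 0.123434 = 1.12343.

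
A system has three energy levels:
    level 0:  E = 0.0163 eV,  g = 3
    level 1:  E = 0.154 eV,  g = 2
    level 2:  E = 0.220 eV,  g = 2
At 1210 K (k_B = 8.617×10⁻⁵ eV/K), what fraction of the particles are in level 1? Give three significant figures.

0.140

k_BT = 8.617×10⁻⁵ × 1210 K = 0.10427 eV.
Eᵢ/kT = 0.15632, 1.4769, 2.1099.
Z = Σ gᵢe^(−Eᵢ/kT) = 3·e^(−0.15632) + 2·e^(−1.4769) + 2·e^(−2.1099) = 2.5659 + 0.45669 + 0.24250 = 3.2651.
P₁ = g₁ e^(−E₁/kT) / Z = 0.45669/3.2651 = 0.140.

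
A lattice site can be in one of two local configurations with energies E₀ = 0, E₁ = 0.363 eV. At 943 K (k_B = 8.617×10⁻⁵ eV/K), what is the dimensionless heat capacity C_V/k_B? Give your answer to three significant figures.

0.224

k_BT = 8.617×10⁻⁵ × 943 K = 0.081258 eV.
Eᵢ/kT = 0, 4.4673.
Z = Σ e^(−Eᵢ/kT) = e^(−0) + e^(−4.4673) = 1.0000 + 0.011478 = 1.0115.
⟨E⟩ = 0.0041191 eV, ⟨E²⟩ = 0.0014952 eV².
C_V/k_B = (⟨E²⟩ − ⟨E⟩²)/(kT)² = (0.0014952 − 0.000016967)/0.0066029 = 0.224.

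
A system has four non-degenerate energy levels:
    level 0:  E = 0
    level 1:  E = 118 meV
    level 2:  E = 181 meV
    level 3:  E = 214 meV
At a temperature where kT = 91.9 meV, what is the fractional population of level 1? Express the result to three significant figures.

Eᵢ/kT = 0, 1.2840, 1.9695, 2.3286.
Z = Σ e^(−Eᵢ/kT) = e^(−0) + e^(−1.2840) + e^(−1.9695) + e^(−2.3286) = 1.0000 + 0.27693 + 0.13953 + 0.097432 = 1.5139.
P₁ = e^(−E₁/kT) / Z = 0.27693/1.5139 = 0.183.

0.183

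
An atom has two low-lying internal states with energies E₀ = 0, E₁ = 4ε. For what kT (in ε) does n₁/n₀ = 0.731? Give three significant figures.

n₁/n₀ = exp[−(E₁−E₀)/kT] = 0.731.
⇒ (E₁−E₀)/kT = ln(1/0.731) = ln(1.3680) = 0.31335.
kT = 4ε / 0.31335 = 12.8 ε.

12.8 ε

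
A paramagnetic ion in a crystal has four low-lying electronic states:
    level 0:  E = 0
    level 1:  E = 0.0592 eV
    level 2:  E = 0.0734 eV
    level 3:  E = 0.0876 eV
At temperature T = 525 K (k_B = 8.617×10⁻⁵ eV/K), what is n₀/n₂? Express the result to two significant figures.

5.1

k_BT = 8.617×10⁻⁵ × 525 K = 0.04524 eV.
n₀/n₂ = exp[−(E₀−E₂)/kT] = exp(−(-0.0734 eV)/(0.04524 eV)) = exp(1.622) = 5.1.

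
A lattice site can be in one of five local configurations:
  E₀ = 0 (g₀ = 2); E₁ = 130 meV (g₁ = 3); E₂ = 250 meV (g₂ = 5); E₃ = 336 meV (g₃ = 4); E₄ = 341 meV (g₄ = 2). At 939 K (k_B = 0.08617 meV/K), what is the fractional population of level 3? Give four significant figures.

k_BT = 0.08617 × 939 K = 80.9136 meV.
Eᵢ/kT = 0, 1.60665, 3.08972, 4.15258, 4.21437.
Z = Σ gᵢe^(−Eᵢ/kT) = 2·e^(−0) + 3·e^(−1.60665) + 5·e^(−3.08972) + 4·e^(−4.15258) + 2·e^(−4.21437) = 2.00000 + 0.601675 + 0.227573 + 0.0628952 + 0.0295633 = 2.92171.
P₃ = g₃ e^(−E₃/kT) / Z = 0.0628952/2.92171 = 0.02153.

0.02153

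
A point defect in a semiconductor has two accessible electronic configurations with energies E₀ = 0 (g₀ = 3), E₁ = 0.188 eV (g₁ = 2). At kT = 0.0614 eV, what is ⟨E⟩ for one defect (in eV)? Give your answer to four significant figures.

0.005688 eV

Eᵢ/kT = 0, 3.06189.
Z = Σ gᵢe^(−Eᵢ/kT) = 3·e^(−0) + 2·e^(−3.06189) = 3.00000 + 0.0935983 = 3.09360.
⟨E⟩ = Σ Eᵢ gᵢe^(−Eᵢ/kT) / Z = (0·3.00000 + 0.188·0.0935983) / 3.09360 = 0.005688 eV.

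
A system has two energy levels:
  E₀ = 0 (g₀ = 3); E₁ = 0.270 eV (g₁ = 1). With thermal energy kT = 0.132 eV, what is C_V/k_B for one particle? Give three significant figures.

Eᵢ/kT = 0, 2.0455.
Z = Σ gᵢe^(−Eᵢ/kT) = 3·e^(−0) + 1·e^(−2.0455) = 3.0000 + 0.12932 = 3.1293.
⟨E⟩ = 0.011158 eV, ⟨E²⟩ = 0.0030126 eV².
C_V/k_B = (⟨E²⟩ − ⟨E⟩²)/(kT)² = (0.0030126 − 0.00012450)/0.017424 = 0.166.

0.166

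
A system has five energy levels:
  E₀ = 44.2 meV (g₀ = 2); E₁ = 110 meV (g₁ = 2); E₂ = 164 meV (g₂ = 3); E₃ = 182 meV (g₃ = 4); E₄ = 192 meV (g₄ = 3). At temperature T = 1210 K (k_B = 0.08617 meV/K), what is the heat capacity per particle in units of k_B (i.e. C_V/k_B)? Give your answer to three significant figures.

k_BT = 0.08617 × 1210 K = 104.27 meV.
Eᵢ/kT = 0.42390, 1.0550, 1.5728, 1.7455, 1.8414.
Z = Σ gᵢe^(−Eᵢ/kT) = 2·e^(−0.42390) + 2·e^(−1.0550) + 3·e^(−1.5728) + 4·e^(−1.7455) + 3·e^(−1.8414) = 1.3090 + 0.69638 + 0.62239 + 0.69823 + 0.47579 = 3.8018.
⟨E⟩ = 119.67 meV, ⟨E²⟩ = 17989 meV².
C_V/k_B = (⟨E²⟩ − ⟨E⟩²)/(kT)² = (17989 − 14321)/10872 = 0.337.

0.337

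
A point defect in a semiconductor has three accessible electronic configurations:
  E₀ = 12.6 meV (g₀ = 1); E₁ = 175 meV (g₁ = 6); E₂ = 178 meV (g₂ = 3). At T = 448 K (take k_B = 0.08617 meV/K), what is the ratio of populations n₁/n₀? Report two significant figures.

0.089

k_BT = 0.08617 × 448 K = 38.60 meV.
n₁/n₀ = (g₁/g₀) exp[−(E₁−E₀)/kT] = (6/1) × exp(−(162.4 meV)/(38.60 meV)) = (6/1) × exp(-4.207) = 0.089.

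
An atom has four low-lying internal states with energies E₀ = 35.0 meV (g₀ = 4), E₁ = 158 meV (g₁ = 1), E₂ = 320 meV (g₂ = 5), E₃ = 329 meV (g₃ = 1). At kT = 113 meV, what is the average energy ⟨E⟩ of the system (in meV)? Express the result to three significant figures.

71.9 meV

Eᵢ/kT = 0.30973, 1.3982, 2.8319, 2.9115.
Z = Σ gᵢe^(−Eᵢ/kT) = 4·e^(−0.30973) + 1·e^(−1.3982) + 5·e^(−2.8319) + 1·e^(−2.9115) = 2.9346 + 0.24704 + 0.29450 + 0.054394 = 3.5305.
⟨E⟩ = Σ Eᵢ gᵢe^(−Eᵢ/kT) / Z = (35.0·2.9346 + 158·0.24704 + 320·0.29450 + 329·0.054394) / 3.5305 = 71.9 meV.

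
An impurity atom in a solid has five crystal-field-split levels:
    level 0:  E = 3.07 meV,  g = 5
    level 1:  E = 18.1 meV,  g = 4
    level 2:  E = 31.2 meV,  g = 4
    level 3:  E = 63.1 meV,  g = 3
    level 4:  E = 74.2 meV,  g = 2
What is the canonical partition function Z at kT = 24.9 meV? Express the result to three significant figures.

Eᵢ/kT = 0.12329, 0.72691, 1.2530, 2.5341, 2.9799.
Z = Σ gᵢe^(−Eᵢ/kT) = 5·e^(−0.12329) + 4·e^(−0.72691) + 4·e^(−1.2530) + 3·e^(−2.5341) + 2·e^(−2.9799) = 4.4200 + 1.9336 + 1.1426 + 0.23800 + 0.10160 = 7.8358.

Z = 7.84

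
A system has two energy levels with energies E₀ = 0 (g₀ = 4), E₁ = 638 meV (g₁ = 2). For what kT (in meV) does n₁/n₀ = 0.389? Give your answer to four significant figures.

n₁/n₀ = (g₁/g₀) exp[−(E₁−E₀)/kT] = 0.389.
⇒ (E₁−E₀)/kT = ln((2/4)/0.389) = ln(1.28535) = 0.251031.
kT = 638 meV / 0.251031 = 2542 meV.

2542 meV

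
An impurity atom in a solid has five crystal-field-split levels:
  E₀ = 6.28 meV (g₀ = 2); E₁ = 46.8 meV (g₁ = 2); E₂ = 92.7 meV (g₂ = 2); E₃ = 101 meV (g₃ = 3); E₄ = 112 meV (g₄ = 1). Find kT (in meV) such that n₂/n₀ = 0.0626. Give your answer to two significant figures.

n₂/n₀ = (g₂/g₀) exp[−(E₂−E₀)/kT] = 0.0626.
⇒ (E₂−E₀)/kT = ln((2/2)/0.0626) = ln(15.97) = 2.771.
kT = 86.42 meV / 2.771 = 31 meV.

31 meV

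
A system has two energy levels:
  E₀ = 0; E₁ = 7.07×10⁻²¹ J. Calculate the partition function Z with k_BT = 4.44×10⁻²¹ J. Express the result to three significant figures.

Z = 1.20

Eᵢ/kT = 0, 1.5923.
Z = Σ e^(−Eᵢ/kT) = e^(−0) + e^(−1.5923) = 1.0000 + 0.20346 = 1.2035.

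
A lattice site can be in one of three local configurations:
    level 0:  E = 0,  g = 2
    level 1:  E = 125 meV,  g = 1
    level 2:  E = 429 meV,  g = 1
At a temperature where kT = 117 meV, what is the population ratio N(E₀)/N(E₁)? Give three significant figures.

5.82

n₀/n₁ = (g₀/g₁) exp[−(E₀−E₁)/kT] = (2/1) × exp(−(-125 meV)/(117 meV)) = (2/1) × exp(1.0684) = 5.82.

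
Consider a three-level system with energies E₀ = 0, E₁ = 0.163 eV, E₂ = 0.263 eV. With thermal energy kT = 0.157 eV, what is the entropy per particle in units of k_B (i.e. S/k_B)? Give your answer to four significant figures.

Eᵢ/kT = 0, 1.03822, 1.67516.
Z = Σ e^(−Eᵢ/kT) = e^(−0) + e^(−1.03822) + e^(−1.67516) = 1.00000 + 0.354084 + 0.187278 = 1.54136.
⟨E⟩ = Σ EᵢPᵢ = 0.0693996 eV.
S/k_B = ln Z + ⟨E⟩/kT = ln(1.54136) + 0.0693996/0.157 = 0.432665 + 0.442036 = 0.8747.

0.8747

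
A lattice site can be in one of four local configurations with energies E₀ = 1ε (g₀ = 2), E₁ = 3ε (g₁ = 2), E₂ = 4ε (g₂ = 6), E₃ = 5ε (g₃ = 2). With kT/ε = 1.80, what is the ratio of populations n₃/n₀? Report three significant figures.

n₃/n₀ = (g₃/g₀) exp[−(E₃−E₀)/kT] = (2/2) × exp(−(4ε)/(1.80ε)) = (2/2) × exp(-2.2222) = 0.108.

0.108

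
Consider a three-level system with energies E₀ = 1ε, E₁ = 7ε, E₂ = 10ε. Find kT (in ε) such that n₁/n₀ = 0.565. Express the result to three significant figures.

10.5 ε

n₁/n₀ = exp[−(E₁−E₀)/kT] = 0.565.
⇒ (E₁−E₀)/kT = ln(1/0.565) = ln(1.7699) = 0.57092.
kT = 6ε / 0.57092 = 10.5 ε.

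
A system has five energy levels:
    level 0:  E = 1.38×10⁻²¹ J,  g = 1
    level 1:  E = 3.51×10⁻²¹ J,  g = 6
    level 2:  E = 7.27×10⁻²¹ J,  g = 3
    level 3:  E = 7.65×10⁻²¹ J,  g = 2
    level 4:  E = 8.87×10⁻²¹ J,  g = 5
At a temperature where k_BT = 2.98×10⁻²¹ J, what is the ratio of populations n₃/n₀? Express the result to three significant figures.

0.244

n₃/n₀ = (g₃/g₀) exp[−(E₃−E₀)/kT] = (2/1) × exp(−(6.27 ×10⁻²¹ J)/(2.98 ×10⁻²¹ J)) = (2/1) × exp(-2.1040) = 0.244.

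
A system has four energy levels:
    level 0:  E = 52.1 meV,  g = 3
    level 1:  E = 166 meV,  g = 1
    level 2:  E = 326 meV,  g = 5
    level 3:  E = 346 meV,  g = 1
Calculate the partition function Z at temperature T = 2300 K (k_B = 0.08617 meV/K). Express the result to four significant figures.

Z = 3.879

k_BT = 0.08617 × 2300 K = 198.191 meV.
Eᵢ/kT = 0.262878, 0.837576, 1.64488, 1.74579.
Z = Σ gᵢe^(−Eᵢ/kT) = 3·e^(−0.262878) + 1·e^(−0.837576) + 5·e^(−1.64488) + 1·e^(−1.74579) = 2.30651 + 0.432758 + 0.965179 + 0.174507 = 3.87895.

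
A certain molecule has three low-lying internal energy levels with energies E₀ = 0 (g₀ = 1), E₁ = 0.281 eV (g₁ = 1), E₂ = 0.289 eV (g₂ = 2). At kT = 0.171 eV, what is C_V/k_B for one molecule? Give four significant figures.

Eᵢ/kT = 0, 1.64327, 1.69006.
Z = Σ gᵢe^(−Eᵢ/kT) = 1·e^(−0) + 1·e^(−1.64327) + 2·e^(−1.69006) = 1.00000 + 0.193347 + 0.369017 = 1.56236.
⟨E⟩ = 0.103034 eV, ⟨E²⟩ = 0.0294987 eV².
C_V/k_B = (⟨E²⟩ − ⟨E⟩²)/(kT)² = (0.0294987 − 0.0106160)/0.0292410 = 0.6458.

0.6458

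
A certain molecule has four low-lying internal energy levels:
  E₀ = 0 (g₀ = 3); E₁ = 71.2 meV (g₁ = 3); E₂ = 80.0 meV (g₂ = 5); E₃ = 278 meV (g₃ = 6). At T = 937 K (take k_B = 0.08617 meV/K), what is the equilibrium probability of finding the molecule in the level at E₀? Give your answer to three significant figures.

k_BT = 0.08617 × 937 K = 80.741 meV.
Eᵢ/kT = 0, 0.88183, 0.99082, 3.4431.
Z = Σ gᵢe^(−Eᵢ/kT) = 3·e^(−0) + 3·e^(−0.88183) + 5·e^(−0.99082) + 6·e^(−3.4431) = 3.0000 + 1.2421 + 1.8564 + 0.19179 = 6.2903.
P₀ = g₀ e^(−E₀/kT) / Z = 3.0000/6.2903 = 0.477.

0.477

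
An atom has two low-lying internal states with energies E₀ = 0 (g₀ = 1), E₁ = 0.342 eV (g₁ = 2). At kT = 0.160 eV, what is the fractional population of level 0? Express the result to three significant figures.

0.809

Eᵢ/kT = 0, 2.1375.
Z = Σ gᵢe^(−Eᵢ/kT) = 1·e^(−0) + 2·e^(−2.1375) = 1.0000 + 0.23590 = 1.2359.
P₀ = g₀ e^(−E₀/kT) / Z = 1.0000/1.2359 = 0.809.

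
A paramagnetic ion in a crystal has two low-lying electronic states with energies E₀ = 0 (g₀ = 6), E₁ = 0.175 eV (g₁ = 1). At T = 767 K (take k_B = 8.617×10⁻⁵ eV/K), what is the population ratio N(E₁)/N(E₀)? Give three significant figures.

0.0118

k_BT = 8.617×10⁻⁵ × 767 K = 0.066092 eV.
n₁/n₀ = (g₁/g₀) exp[−(E₁−E₀)/kT] = (1/6) × exp(−(0.175 eV)/(0.066092 eV)) = (1/6) × exp(-2.6478) = 0.0118.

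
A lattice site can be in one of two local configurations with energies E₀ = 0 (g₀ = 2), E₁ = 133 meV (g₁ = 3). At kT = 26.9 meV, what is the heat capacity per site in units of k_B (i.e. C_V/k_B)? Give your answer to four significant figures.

0.2557

Eᵢ/kT = 0, 4.94424.
Z = Σ gᵢe^(−Eᵢ/kT) = 2·e^(−0) + 3·e^(−4.94424) = 2.00000 + 0.0213730 = 2.02137.
⟨E⟩ = 1.40628 meV, ⟨E²⟩ = 187.035 meV².
C_V/k_B = (⟨E²⟩ − ⟨E⟩²)/(kT)² = (187.035 − 1.97762)/723.610 = 0.2557.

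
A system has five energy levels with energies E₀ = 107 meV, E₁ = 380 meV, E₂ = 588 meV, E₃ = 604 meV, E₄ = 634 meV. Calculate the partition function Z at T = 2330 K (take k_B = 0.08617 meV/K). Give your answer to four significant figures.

k_BT = 0.08617 × 2330 K = 200.776 meV.
Eᵢ/kT = 0.532932, 1.89266, 2.92864, 3.00833, 3.15775.
Z = Σ e^(−Eᵢ/kT) = e^(−0.532932) + e^(−1.89266) + e^(−2.92864) + e^(−3.00833) + e^(−3.15775) = 0.586882 + 0.150670 + 0.0534697 + 0.0493741 + 0.0425213 = 0.882917.

Z = 0.8829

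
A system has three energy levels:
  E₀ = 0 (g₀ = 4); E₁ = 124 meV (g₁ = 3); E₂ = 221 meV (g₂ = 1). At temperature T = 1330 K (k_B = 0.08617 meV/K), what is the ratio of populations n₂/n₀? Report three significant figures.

k_BT = 0.08617 × 1330 K = 114.61 meV.
n₂/n₀ = (g₂/g₀) exp[−(E₂−E₀)/kT] = (1/4) × exp(−(221 meV)/(114.61 meV)) = (1/4) × exp(-1.9283) = 0.0363.

0.0363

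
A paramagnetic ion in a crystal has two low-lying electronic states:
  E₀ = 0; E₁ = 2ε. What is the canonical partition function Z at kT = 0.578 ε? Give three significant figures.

Z = 1.03

Eᵢ/kT = 0, 3.4602.
Z = Σ e^(−Eᵢ/kT) = e^(−0) + e^(−3.4602) = 1.0000 + 0.031423 = 1.0314.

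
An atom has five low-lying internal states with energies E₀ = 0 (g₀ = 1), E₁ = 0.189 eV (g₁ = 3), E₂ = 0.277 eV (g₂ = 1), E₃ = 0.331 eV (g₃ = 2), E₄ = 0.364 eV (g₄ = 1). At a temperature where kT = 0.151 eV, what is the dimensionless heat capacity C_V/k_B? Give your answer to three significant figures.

Eᵢ/kT = 0, 1.2517, 1.8344, 2.1921, 2.4106.
Z = Σ gᵢe^(−Eᵢ/kT) = 1·e^(−0) + 3·e^(−1.2517) + 1·e^(−1.8344) + 2·e^(−2.1921) + 1·e^(−2.4106) = 1.0000 + 0.85805 + 0.15971 + 0.22336 + 0.089761 = 2.3309.
⟨E⟩ = 0.13429 eV, ⟨E²⟩ = 0.034008 eV².
C_V/k_B = (⟨E²⟩ − ⟨E⟩²)/(kT)² = (0.034008 − 0.018034)/0.022801 = 0.701.

0.701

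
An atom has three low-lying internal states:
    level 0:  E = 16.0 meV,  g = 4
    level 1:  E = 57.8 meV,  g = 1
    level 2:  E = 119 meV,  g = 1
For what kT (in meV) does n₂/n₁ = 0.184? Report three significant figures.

36.2 meV

n₂/n₁ = (g₂/g₁) exp[−(E₂−E₁)/kT] = 0.184.
⇒ (E₂−E₁)/kT = ln((1/1)/0.184) = ln(5.4348) = 1.6928.
kT = 61.2 meV / 1.6928 = 36.2 meV.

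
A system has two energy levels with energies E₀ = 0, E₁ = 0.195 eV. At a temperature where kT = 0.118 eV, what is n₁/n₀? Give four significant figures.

n₁/n₀ = exp[−(E₁−E₀)/kT] = exp(−(0.195 eV)/(0.118 eV)) = exp(-1.65254) = 0.1916.

0.1916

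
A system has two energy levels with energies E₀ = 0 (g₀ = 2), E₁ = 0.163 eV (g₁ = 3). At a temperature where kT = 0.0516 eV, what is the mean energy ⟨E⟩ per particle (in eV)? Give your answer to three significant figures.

Eᵢ/kT = 0, 3.1589.
Z = Σ gᵢe^(−Eᵢ/kT) = 2·e^(−0) + 3·e^(−3.1589) = 2.0000 + 0.12742 = 2.1274.
⟨E⟩ = Σ Eᵢ gᵢe^(−Eᵢ/kT) / Z = (0·2.0000 + 0.163·0.12742) / 2.1274 = 0.00976 eV.

0.00976 eV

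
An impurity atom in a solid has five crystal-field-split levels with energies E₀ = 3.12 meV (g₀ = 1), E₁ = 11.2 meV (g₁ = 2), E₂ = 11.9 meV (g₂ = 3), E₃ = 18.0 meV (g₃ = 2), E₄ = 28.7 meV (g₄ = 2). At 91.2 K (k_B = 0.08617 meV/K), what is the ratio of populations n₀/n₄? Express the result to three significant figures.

k_BT = 0.08617 × 91.2 K = 7.8587 meV.
n₀/n₄ = (g₀/g₄) exp[−(E₀−E₄)/kT] = (1/2) × exp(−(-25.58 meV)/(7.8587 meV)) = (1/2) × exp(3.2550) = 13.0.

13.0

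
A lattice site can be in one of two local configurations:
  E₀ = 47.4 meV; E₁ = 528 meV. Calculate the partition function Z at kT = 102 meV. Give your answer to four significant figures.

Z = 0.6340

Eᵢ/kT = 0.464706, 5.17647.
Z = Σ e^(−Eᵢ/kT) = e^(−0.464706) + e^(−5.17647) = 0.628320 + 0.00564791 = 0.633968.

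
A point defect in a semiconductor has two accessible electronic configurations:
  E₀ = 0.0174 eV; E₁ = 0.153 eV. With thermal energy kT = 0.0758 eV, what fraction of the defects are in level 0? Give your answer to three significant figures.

Eᵢ/kT = 0.22955, 2.0185.
Z = Σ e^(−Eᵢ/kT) = e^(−0.22955) + e^(−2.0185) = 0.79489 + 0.13285 = 0.92774.
P₀ = e^(−E₀/kT) / Z = 0.79489/0.92774 = 0.857.

0.857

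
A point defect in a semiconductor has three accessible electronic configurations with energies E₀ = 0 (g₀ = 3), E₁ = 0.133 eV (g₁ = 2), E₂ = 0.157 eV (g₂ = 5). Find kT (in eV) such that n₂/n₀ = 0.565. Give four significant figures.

n₂/n₀ = (g₂/g₀) exp[−(E₂−E₀)/kT] = 0.565.
⇒ (E₂−E₀)/kT = ln((5/3)/0.565) = ln(2.94985) = 1.08175.
kT = 0.157 eV / 1.08175 = 0.1451 eV.

0.1451 eV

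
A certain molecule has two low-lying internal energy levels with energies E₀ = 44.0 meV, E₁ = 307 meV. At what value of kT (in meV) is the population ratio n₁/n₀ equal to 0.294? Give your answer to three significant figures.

n₁/n₀ = exp[−(E₁−E₀)/kT] = 0.294.
⇒ (E₁−E₀)/kT = ln(1/0.294) = ln(3.4014) = 1.2242.
kT = 263.0 meV / 1.2242 = 215 meV.

215 meV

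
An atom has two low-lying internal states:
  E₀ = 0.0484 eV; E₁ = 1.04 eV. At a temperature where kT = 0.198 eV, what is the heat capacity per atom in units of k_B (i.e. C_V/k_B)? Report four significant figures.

0.1654

Eᵢ/kT = 0.244444, 5.25253.
Z = Σ e^(−Eᵢ/kT) = e^(−0.244444) + e^(−5.25253) = 0.783140 + 0.00523426 = 0.788374.
⟨E⟩ = 0.0549836 eV, ⟨E²⟩ = 0.00950809 eV².
C_V/k_B = (⟨E²⟩ − ⟨E⟩²)/(kT)² = (0.00950809 − 0.00302320)/0.0392040 = 0.1654.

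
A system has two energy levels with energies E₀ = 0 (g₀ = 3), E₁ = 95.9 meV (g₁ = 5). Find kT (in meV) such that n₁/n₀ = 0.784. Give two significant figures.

n₁/n₀ = (g₁/g₀) exp[−(E₁−E₀)/kT] = 0.784.
⇒ (E₁−E₀)/kT = ln((5/3)/0.784) = ln(2.126) = 0.7542.
kT = 95.9 meV / 0.7542 = 130 meV.

130 meV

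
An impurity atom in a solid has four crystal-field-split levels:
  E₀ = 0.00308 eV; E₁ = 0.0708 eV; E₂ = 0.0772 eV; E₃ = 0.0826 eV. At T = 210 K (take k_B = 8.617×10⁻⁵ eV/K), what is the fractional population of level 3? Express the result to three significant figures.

k_BT = 8.617×10⁻⁵ × 210 K = 0.018096 eV.
Eᵢ/kT = 0.17020, 3.9125, 4.2661, 4.5645.
Z = Σ e^(−Eᵢ/kT) = e^(−0.17020) + e^(−3.9125) + e^(−4.2661) + e^(−4.5645) = 0.84350 + 0.019990 + 0.014036 + 0.010415 = 0.88794.
P₃ = e^(−E₃/kT) / Z = 0.010415/0.88794 = 0.0117.

0.0117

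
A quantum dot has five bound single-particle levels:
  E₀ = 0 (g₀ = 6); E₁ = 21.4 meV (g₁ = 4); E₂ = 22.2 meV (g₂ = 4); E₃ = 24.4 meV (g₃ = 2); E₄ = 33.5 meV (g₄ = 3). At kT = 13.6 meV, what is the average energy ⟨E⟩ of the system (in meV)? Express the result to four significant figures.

Eᵢ/kT = 0, 1.57353, 1.63235, 1.79412, 2.46324.
Z = Σ gᵢe^(−Eᵢ/kT) = 6·e^(−0) + 4·e^(−1.57353) + 4·e^(−1.63235) + 2·e^(−1.79412) + 3·e^(−2.46324) = 6.00000 + 0.829248 + 0.781879 + 0.332547 + 0.255476 = 8.19915.
⟨E⟩ = Σ Eᵢ gᵢe^(−Eᵢ/kT) / Z = (0·6.00000 + 21.4·0.829248 + 22.2·0.781879 + 24.4·0.332547 + 33.5·0.255476) / 8.19915 = 6.315 meV.

6.315 meV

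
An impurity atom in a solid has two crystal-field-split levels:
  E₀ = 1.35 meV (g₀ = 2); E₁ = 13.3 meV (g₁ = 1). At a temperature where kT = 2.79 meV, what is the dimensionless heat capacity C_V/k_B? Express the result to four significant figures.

Eᵢ/kT = 0.483871, 4.76703.
Z = Σ gᵢe^(−Eᵢ/kT) = 2·e^(−0.483871) + 1·e^(−4.76703) = 1.23279 + 0.00850560 = 1.24130.
⟨E⟩ = 1.43188 meV, ⟨E²⟩ = 3.02209 meV².
C_V/k_B = (⟨E²⟩ − ⟨E⟩²)/(kT)² = (3.02209 − 2.05028)/7.78410 = 0.1248.

0.1248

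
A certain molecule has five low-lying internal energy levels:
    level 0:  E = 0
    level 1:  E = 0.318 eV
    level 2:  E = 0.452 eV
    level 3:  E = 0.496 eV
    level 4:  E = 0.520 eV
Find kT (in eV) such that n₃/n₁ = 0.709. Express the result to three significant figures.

n₃/n₁ = exp[−(E₃−E₁)/kT] = 0.709.
⇒ (E₃−E₁)/kT = ln(1/0.709) = ln(1.4104) = 0.34387.
kT = 0.178 eV / 0.34387 = 0.518 eV.

0.518 eV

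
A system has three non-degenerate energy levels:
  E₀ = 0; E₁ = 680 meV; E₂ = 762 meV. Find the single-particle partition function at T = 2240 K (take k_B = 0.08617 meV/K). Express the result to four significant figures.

Z = 1.049

k_BT = 0.08617 × 2240 K = 193.021 meV.
Eᵢ/kT = 0, 3.52293, 3.94776.
Z = Σ e^(−Eᵢ/kT) = e^(−0) + e^(−3.52293) + e^(−3.94776) = 1.00000 + 0.0295128 + 0.0192979 = 1.04881.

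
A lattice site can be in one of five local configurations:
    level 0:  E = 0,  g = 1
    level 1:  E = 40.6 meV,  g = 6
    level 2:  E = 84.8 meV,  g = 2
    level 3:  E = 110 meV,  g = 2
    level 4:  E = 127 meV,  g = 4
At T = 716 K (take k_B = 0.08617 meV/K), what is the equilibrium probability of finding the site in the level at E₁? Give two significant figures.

k_BT = 0.08617 × 716 K = 61.70 meV.
Eᵢ/kT = 0, 0.6580, 1.374, 1.783, 2.058.
Z = Σ gᵢe^(−Eᵢ/kT) = 1·e^(−0) + 6·e^(−0.6580) + 2·e^(−1.374) + 2·e^(−1.783) + 4·e^(−2.058) = 1.000 + 3.107 + 0.5062 + 0.3363 + 0.5108 = 5.460.
P₁ = g₁ e^(−E₁/kT) / Z = 3.107/5.460 = 0.57.

0.57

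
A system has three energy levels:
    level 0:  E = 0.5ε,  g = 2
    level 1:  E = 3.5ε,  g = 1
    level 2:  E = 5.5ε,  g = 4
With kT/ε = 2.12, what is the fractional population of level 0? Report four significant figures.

0.7630

Eᵢ/kT = 0.235849, 1.65094, 2.59434.
Z = Σ gᵢe^(−Eᵢ/kT) = 2·e^(−0.235849) + 1·e^(−1.65094) + 4·e^(−2.59434) = 1.57980 + 0.191869 + 0.298781 = 2.07045.
P₀ = g₀ e^(−E₀/kT) / Z = 1.57980/2.07045 = 0.7630.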